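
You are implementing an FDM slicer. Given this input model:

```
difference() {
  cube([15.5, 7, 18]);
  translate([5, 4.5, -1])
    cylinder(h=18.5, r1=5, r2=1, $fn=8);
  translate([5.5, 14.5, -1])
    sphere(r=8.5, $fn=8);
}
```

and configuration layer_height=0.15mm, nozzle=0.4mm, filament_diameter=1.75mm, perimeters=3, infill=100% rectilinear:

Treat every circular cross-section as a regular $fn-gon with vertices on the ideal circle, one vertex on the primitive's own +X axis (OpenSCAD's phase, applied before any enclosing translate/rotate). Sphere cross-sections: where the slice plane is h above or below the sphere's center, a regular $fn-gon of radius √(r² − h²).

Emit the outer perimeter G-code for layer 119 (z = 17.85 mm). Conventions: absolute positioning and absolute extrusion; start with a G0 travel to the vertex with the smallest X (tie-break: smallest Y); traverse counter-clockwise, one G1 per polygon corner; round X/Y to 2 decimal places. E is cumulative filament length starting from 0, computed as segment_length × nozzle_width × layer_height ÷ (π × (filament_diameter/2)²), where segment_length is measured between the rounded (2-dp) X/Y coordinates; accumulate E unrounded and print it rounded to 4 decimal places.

G0 X0.00 Y0.00 Z17.85
G1 X15.50 Y0.00 E0.3866
G1 X15.50 Y7.00 E0.5613
G1 X0.00 Y7.00 E0.9479
G1 X0.00 Y0.00 E1.1225

At z = 17.85 mm: the cube is present — its section is the full 15.5×7 rectangle; the cone at (5, 4.5) is not intersected at this z (z outside [-1, 17.5]); the sphere at (5.5, 14.5) is not intersected at this z (|z−center|=18.850 > r=8.5); After the difference (first − rest): none of the subtracted shapes is present at this height, so the 15.5×7 cube is unchanged — 1 connected region. The outline is a single polygon with 4 vertices. Extrusion per mm of travel: 0.4 × 0.15 / (π × 0.875²) = 0.024945. Accumulating E over each segment gives final E = 1.1225.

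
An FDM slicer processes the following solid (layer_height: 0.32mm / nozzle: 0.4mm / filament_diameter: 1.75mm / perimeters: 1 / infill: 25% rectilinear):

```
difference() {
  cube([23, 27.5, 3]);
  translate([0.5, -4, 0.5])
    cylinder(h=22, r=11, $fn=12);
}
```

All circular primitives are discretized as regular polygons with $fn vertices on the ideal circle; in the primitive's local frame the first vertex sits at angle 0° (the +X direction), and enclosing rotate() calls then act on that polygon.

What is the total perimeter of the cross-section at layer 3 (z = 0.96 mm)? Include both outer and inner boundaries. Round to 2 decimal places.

97.16 mm

At z = 0.96 mm: the cube (footprint 23×27.5) is included at this height (perimeter 101.00 mm); the cylinder at (0.5, -4): section is a regular 12-gon, circumradius r=11 (perimeter = 2·12·11.000·sin(180°/12) = 68.33 mm); Subtracting the remaining from the first: starting from the 23×27.5 cube, the r=11 cylinder at (0.5, -4) partially overlaps it — only the 52.36 mm² overlap (of its 363.00 mm²) is removed, clipping the outline — boundary = 97.16 mm. Overall, the cross-section is a single solid region. Total boundary length (outer) = 97.16 mm.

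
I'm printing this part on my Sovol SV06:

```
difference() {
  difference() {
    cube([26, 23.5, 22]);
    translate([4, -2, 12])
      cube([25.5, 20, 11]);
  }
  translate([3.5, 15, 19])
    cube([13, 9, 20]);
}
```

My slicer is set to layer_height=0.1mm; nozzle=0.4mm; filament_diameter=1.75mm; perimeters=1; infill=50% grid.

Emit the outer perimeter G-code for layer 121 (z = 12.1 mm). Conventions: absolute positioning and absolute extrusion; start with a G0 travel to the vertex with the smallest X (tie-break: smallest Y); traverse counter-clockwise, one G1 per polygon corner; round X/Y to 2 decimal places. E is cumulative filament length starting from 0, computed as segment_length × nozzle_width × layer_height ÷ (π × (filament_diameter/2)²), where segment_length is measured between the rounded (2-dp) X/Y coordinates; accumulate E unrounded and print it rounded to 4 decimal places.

At z = 12.1 mm: the cube (footprint 26×23.5) is included at this height; the 25.5×20 cube at (4, -2) contributes its full rectangle; Subtracting the remaining from the first: starting from the 26×23.5 cube, the 25.5×20 cube at (4, -2) partially overlaps it — only the 396.00 mm² overlap (of its 510.00 mm²) is removed, clipping the outline — 1 connected region; the cube at (3.5, 15) is absent (z outside [19, 39]); Taking the first minus the rest: none of the subtracted shapes is present at this height, so that combined region is unchanged — 1 connected region. The outline is a single polygon with 6 vertices. Extrusion per mm of travel: 0.4 × 0.1 / (π × 0.875²) = 0.016630. Accumulating E over each segment gives final E = 1.6464.

G0 X0.00 Y0.00 Z12.10
G1 X4.00 Y0.00 E0.0665
G1 X4.00 Y18.00 E0.3659
G1 X26.00 Y18.00 E0.7317
G1 X26.00 Y23.50 E0.8232
G1 X0.00 Y23.50 E1.2556
G1 X0.00 Y0.00 E1.6464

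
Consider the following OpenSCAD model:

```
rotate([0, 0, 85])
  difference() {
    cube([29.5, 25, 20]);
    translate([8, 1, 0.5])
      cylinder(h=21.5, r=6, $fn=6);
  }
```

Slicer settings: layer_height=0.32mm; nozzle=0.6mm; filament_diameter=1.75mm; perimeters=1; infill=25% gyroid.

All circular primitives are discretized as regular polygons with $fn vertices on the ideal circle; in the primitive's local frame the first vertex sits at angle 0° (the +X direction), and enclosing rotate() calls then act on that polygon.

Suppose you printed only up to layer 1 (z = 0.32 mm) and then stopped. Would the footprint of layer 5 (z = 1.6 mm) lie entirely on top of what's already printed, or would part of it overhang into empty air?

Compare the two slices. At z = 0.32: the 29.5×25 cube contributes its full rectangle (area 737.50 mm²); the cylinder at (8, 1) is not intersected at this z (z outside [0.5, 22]); After the difference (first − rest): none of the subtracted shapes is present at this height, so the 29.5×25 cube is unchanged — area = 737.50 mm²; (rotated 85° about Z; rotation is an isometry so areas/perimeters/island counts are preserved). At z = 1.6: the 29.5×25 cube contributes its full rectangle (area 737.50 mm²); the r=6 cylinder at (8, 1) contributes a regular 6-gon of circumradius 6 (area = (6/2)·6.000²·sin(360°/6) = 93.53 mm²); Subtracting the remaining from the first: starting from the 29.5×25 cube (737.50 mm²), the r=6 cylinder at (8, 1) partially overlaps it — only the 58.19 mm² overlap (of its 93.53 mm²) is removed, clipping the outline — area = 679.31 mm²; (whole slice rotated 85° about Z — lengths, areas and connectivity unchanged). Checking containment: the cross-section at z = 1.6 is a subset of the cross-section at z = 0.32.

entirely on top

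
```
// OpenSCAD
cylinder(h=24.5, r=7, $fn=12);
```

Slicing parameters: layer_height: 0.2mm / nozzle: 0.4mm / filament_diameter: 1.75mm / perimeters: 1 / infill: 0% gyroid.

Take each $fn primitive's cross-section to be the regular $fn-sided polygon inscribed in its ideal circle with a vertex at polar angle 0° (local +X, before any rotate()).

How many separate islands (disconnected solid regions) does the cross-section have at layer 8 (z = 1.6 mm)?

At z = 1.6 mm: the r=7 cylinder contributes a regular 12-gon of circumradius 7. Overall, the cross-section is a single solid region. Island count = 1.

1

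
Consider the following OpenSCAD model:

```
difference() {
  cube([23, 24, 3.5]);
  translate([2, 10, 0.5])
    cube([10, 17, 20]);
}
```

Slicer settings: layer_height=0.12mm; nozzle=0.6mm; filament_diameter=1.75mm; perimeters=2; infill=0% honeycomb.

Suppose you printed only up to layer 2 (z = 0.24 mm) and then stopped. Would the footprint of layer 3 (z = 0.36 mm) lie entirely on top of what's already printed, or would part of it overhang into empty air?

Compare the two slices. At z = 0.24: the cube (footprint 23×24) is included at this height (area 552.00 mm²); the cube at (2, 10) does not reach this height (z outside [0.5, 20.5]); After the difference (first − rest): none of the subtracted shapes is present at this height, so the 23×24 cube is unchanged — area = 552.00 mm². At z = 0.36: the cube (footprint 23×24) is included at this height (area 552.00 mm²); the cube at (2, 10) is not intersected at this z (z outside [0.5, 20.5]); After the difference (first − rest): none of the subtracted shapes is present at this height, so the 23×24 cube is unchanged — area = 552.00 mm². Checking containment: the cross-section at z = 0.36 is a subset of the cross-section at z = 0.24.

entirely on top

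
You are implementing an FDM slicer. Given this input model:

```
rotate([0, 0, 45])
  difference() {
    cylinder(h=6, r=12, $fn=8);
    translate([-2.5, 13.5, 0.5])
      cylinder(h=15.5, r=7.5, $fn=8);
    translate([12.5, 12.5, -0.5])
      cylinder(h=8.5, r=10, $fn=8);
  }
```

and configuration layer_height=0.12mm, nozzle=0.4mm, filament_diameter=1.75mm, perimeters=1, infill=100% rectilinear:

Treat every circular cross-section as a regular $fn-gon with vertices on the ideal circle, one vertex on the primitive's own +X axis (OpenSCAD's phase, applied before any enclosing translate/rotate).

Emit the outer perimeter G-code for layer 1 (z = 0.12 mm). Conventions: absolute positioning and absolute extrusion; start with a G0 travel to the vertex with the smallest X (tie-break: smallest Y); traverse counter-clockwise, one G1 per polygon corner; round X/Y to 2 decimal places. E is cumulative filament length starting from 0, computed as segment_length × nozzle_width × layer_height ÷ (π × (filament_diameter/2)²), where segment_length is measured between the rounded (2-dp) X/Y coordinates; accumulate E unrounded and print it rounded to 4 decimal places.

At z = 0.12 mm: the r=12 cylinder contributes a regular 8-gon of circumradius 12; the cylinder at (-2.5, 13.5) does not reach this height (z outside [0.5, 16]); the r=10 cylinder at (12.5, 12.5) contributes a regular 8-gon of circumradius 10; Taking the first minus the rest: starting from the r=12 cylinder, the r=10 cylinder at (12.5, 12.5) partially overlaps it — only the 22.55 mm² overlap (of its 282.84 mm²) is removed, clipping the outline — 1 connected region; (whole slice rotated 45° about Z — lengths, areas and connectivity unchanged). The outline is a single polygon with 10 vertices. Extrusion per mm of travel: 0.4 × 0.12 / (π × 0.875²) = 0.019956. Accumulating E over each segment gives final E = 1.4667.

G0 X-12.00 Y0.00 Z0.12
G1 X-8.49 Y-8.49 E0.1833
G1 X0.00 Y-12.00 E0.3667
G1 X8.49 Y-8.49 E0.5500
G1 X12.00 Y0.00 E0.7333
G1 X8.49 Y8.49 E0.9167
G1 X5.22 Y9.84 E0.9873
G1 X0.00 Y7.68 E1.1000
G1 X-5.22 Y9.84 E1.2128
G1 X-8.49 Y8.49 E1.2833
G1 X-12.00 Y0.00 E1.4667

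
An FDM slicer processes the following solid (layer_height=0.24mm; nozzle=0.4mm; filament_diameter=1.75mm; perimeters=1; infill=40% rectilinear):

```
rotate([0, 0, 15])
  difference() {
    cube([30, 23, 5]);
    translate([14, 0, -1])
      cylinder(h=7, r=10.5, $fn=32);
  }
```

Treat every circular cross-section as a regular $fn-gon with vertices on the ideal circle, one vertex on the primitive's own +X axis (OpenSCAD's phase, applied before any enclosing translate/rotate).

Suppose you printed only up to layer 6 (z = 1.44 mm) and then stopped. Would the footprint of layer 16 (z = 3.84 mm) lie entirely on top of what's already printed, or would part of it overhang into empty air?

entirely on top

Compare the two slices. At z = 1.44: the cube (footprint 30×23) is included at this height (area 690.00 mm²); the r=10.5 cylinder at (14, 0) gives a regular 32-gon of circumradius 10.5 (constant along its height) (area = (32/2)·10.500²·sin(360°/32) = 344.14 mm²); Subtracting the remaining from the first: starting from the 30×23 cube (690.00 mm²), the r=10.5 cylinder at (14, 0) partially overlaps it — only the 172.07 mm² overlap (of its 344.14 mm²) is removed, clipping the outline — area = 517.93 mm²; (rotated 15° about Z; rotation is an isometry so areas/perimeters/island counts are preserved). At z = 3.84: the 30×23 cube contributes its full rectangle (area 690.00 mm²); the r=10.5 cylinder at (14, 0) contributes a regular 32-gon of circumradius 10.5 (area = (32/2)·10.500²·sin(360°/32) = 344.14 mm²); Taking the first minus the rest: starting from the 30×23 cube (690.00 mm²), the r=10.5 cylinder at (14, 0) partially overlaps it — only the 172.07 mm² overlap (of its 344.14 mm²) is removed, clipping the outline — area = 517.93 mm²; (whole slice rotated 15° about Z — lengths, areas and connectivity unchanged). Checking containment: the cross-section at z = 3.84 is a subset of the cross-section at z = 1.44.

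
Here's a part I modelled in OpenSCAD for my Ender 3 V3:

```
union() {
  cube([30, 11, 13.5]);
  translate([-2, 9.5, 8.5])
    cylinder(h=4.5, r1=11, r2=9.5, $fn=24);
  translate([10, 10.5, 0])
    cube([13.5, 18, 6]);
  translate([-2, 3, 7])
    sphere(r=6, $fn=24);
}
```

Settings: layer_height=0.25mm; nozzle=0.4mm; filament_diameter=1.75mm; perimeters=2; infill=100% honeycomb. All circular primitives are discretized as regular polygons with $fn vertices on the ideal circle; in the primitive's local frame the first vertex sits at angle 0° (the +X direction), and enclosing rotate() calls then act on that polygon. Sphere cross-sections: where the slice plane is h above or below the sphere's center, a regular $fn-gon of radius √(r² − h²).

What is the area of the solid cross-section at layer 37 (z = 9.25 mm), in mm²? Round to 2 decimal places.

617.90 mm²

At z = 9.25 mm: the cube is present — its section is the full 30×11 rectangle (area 330.00 mm²); the cone at (-2, 9.5) (r1=11→r2=9.5) has section circumradius 10.750 here — a regular 24-gon (area = (24/2)·10.750²·sin(360°/24) = 358.92 mm²); the cube at (10, 10.5) is not intersected at this z (z outside [0, 6]); the sphere at (-2, 3): section is a regular 24-gon, circumradius = √(r²−h²) = √(6²−2.25²) = 5.562 (area = (24/2)·5.562²·sin(360°/24) = 96.09 mm²); Combining (union): the regions partially overlap — summed areas 785.00 mm² minus the doubly-counted overlap 167.10 mm² gives 617.90 mm² — area = 617.90 mm². Overall, the cross-section is a single solid region. Net area = 617.90 mm².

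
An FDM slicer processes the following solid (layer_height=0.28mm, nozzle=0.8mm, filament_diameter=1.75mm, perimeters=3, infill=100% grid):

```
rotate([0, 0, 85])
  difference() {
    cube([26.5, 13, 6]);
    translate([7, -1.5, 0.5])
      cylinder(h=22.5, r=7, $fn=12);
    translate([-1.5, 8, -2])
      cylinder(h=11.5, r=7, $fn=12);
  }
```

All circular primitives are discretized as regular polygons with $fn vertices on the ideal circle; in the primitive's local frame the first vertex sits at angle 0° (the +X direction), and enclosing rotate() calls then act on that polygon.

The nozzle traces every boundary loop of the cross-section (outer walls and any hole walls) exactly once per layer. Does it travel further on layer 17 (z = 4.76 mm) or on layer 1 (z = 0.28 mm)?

Layer 17 (z = 4.76): the cube (footprint 26.5×13) is included at this height (perimeter 79.00 mm); the r=7 cylinder at (7, -1.5) contributes a regular 12-gon of circumradius 7 (perimeter = 2·12·7.000·sin(180°/12) = 43.48 mm); the r=7 cylinder at (-1.5, 8) gives a regular 12-gon of circumradius 7 (constant along its height) (perimeter = 2·12·7.000·sin(180°/12) = 43.48 mm); After the difference (first − rest): starting from the 26.5×13 cube, the r=7 cylinder at (7, -1.5) partially overlaps it — only the 53.10 mm² overlap (of its 147.00 mm²) is removed, clipping the outline; the r=7 cylinder at (-1.5, 8) partially overlaps it — only the 46.59 mm² overlap (of its 147.00 mm²) is removed, clipping the outline — boundary = 74.41 mm; (whole slice rotated 85° about Z — lengths, areas and connectivity unchanged). So its perimeter = 74.41 mm. Layer 1 (z = 0.28): the cube is present — its section is the full 26.5×13 rectangle (perimeter 79.00 mm); the cylinder at (7, -1.5) is absent (z outside [0.5, 23]); the r=7 cylinder at (-1.5, 8) contributes a regular 12-gon of circumradius 7 (perimeter = 2·12·7.000·sin(180°/12) = 43.48 mm); Taking the first minus the rest: starting from the 26.5×13 cube, the r=7 cylinder at (-1.5, 8) partially overlaps it — only the 49.88 mm² overlap (of its 147.00 mm²) is removed, clipping the outline — boundary = 79.40 mm; (rotated 85° about Z; rotation is an isometry so areas/perimeters/island counts are preserved). So its perimeter = 79.40 mm. Layer 1 is larger (79.40 vs 74.41 mm).

layer 1 (z = 0.28 mm)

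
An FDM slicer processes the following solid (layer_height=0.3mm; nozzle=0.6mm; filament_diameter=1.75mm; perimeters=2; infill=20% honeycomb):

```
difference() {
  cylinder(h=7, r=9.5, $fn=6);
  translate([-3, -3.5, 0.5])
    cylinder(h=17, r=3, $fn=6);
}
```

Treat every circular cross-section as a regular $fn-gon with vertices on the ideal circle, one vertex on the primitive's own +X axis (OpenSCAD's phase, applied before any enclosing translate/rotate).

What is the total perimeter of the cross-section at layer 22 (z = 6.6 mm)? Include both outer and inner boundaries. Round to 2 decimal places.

At z = 6.6 mm: the r=9.5 cylinder contributes a regular 6-gon of circumradius 9.5 (perimeter = 2·6·9.500·sin(180°/6) = 57.00 mm); the r=3 cylinder at (-3, -3.5) contributes a regular 6-gon of circumradius 3 (perimeter = 2·6·3.000·sin(180°/6) = 18.00 mm); Taking the first minus the rest: starting from the r=9.5 cylinder, the r=3 cylinder at (-3, -3.5) lies wholly inside it (removes its full 23.38 mm² and its 18.00 mm outline becomes a hole wall) — boundary (outer + 1 inner loop) = 75.00 mm. Overall, the cross-section is one region with 1 hole. Total boundary length (outer + inner) = 75.00 mm.

75.00 mm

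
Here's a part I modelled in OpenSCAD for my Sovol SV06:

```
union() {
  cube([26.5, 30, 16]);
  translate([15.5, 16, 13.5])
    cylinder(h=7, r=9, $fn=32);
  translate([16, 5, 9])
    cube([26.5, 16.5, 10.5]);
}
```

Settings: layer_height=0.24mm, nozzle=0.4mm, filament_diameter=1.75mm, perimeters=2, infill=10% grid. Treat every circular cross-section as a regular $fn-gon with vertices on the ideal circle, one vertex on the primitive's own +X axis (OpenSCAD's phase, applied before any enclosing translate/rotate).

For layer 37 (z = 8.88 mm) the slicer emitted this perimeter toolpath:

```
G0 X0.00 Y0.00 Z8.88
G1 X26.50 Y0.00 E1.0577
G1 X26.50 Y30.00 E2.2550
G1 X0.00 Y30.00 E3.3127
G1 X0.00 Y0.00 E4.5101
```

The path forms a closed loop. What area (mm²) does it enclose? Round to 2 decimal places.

795.00 mm²

Apply the shoelace formula to the sequence of (X, Y) vertices; enclosed area = 795.00 mm².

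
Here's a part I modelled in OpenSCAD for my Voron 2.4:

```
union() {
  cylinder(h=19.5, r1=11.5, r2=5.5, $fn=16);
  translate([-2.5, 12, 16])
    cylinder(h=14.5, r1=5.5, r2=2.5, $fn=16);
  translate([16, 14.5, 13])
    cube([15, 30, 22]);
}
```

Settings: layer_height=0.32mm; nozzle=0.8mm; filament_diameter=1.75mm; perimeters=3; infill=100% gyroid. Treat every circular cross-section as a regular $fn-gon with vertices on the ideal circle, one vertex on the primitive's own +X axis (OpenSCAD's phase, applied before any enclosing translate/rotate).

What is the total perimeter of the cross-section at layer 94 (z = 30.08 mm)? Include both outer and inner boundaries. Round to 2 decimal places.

106.15 mm

At z = 30.08 mm: the cone is absent (z outside [0, 19.5]); the cone at (-2.5, 12): at t=0.971 of its height the radius interpolates to r₁+(r₂−r₁)t = 2.587, giving a regular 16-gon of that circumradius (perimeter = 2·16·2.587·sin(180°/16) = 16.15 mm); the cube at (16, 14.5) (footprint 15×30) is included at this height (perimeter 90.00 mm); Taking the union: the 2 present regions are separate (no shared area or edge), so areas and boundary lengths simply add and each stays a separate island — boundary = 106.15 mm. Overall, the cross-section has 2 separate islands. Total boundary length (outer) = 106.15 mm.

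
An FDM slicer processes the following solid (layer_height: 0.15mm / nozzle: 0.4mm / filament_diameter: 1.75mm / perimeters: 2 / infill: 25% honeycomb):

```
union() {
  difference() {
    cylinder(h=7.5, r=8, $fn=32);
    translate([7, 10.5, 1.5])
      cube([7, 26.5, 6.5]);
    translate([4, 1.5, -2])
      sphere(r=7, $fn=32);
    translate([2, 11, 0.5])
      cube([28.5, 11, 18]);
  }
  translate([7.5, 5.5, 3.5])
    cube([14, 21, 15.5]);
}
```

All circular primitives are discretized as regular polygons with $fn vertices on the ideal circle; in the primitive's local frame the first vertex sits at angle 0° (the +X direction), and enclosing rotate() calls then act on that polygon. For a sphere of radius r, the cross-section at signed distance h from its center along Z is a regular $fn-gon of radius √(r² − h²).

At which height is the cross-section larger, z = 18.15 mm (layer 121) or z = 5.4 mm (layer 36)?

layer 36 (z = 5.4 mm)

Layer 121 (z = 18.15): the cylinder is not intersected at this z (z outside [0, 7.5]); the cube at (7, 10.5) does not reach this height (z outside [1.5, 8]); the sphere at (4, 1.5) is not intersected at this z (|z−center|=20.150 > r=7); the cube at (2, 11) is present — its section is the full 28.5×11 rectangle (area 313.50 mm²); After the difference (first − rest): the first operand is absent here, so nothing remains; the 14×21 cube at (7.5, 5.5) contributes its full rectangle (area 294.00 mm²); Taking the union: only the 14×21 cube at (7.5, 5.5) is present, so the union is just that shape — area = 294.00 mm². So its area = 294.00 mm². Layer 36 (z = 5.4): the r=8 cylinder contributes a regular 32-gon of circumradius 8 (area = (32/2)·8.000²·sin(360°/32) = 199.77 mm²); the cube at (7, 10.5) (footprint 7×26.5) is included at this height (area 185.50 mm²); the sphere at (4, 1.5) is absent (|z−center|=7.400 > r=7); the 28.5×11 cube at (2, 11) contributes its full rectangle (area 313.50 mm²); After the difference (first − rest): starting from the r=8 cylinder (199.77 mm²), the 7×26.5 cube at (7, 10.5) misses the remaining region (no effect); the 28.5×11 cube at (2, 11) misses the remaining region (no effect) — area = 199.77 mm²; the cube at (7.5, 5.5) (footprint 14×21) is included at this height (area 294.00 mm²); Combining (union): the 2 present regions are separate (no shared area or edge), so areas and boundary lengths simply add and each stays a separate island — area = 493.77 mm². So its area = 493.77 mm². Layer 36 is larger (493.77 vs 294.00 mm²).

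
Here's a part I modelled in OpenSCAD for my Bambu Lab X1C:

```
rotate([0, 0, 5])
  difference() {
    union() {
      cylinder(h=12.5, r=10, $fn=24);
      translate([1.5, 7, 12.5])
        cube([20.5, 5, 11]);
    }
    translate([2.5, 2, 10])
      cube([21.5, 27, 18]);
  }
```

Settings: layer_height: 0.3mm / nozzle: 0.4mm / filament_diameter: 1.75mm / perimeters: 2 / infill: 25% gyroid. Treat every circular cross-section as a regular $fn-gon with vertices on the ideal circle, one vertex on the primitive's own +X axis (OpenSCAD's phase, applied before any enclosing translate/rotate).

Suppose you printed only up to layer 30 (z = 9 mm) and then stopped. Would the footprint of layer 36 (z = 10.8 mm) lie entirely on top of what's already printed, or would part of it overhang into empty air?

Compare the two slices. At z = 9: the r=10 cylinder contributes a regular 24-gon of circumradius 10 (area = (24/2)·10.000²·sin(360°/24) = 310.58 mm²); the cube at (1.5, 7) does not reach this height (z outside [12.5, 23.5]); Combining (union): only the r=10 cylinder is present, so the union is just that shape — area = 310.58 mm²; the cube at (2.5, 2) is not intersected at this z (z outside [10, 28]); After the difference (first − rest): none of the subtracted shapes is present at this height, so the result so far is unchanged — area = 310.58 mm²; (rotated 5° about Z; rotation is an isometry so areas/perimeters/island counts are preserved). At z = 10.8: the r=10 cylinder gives a regular 24-gon of circumradius 10 (constant along its height) (area = (24/2)·10.000²·sin(360°/24) = 310.58 mm²); the cube at (1.5, 7) is not intersected at this z (z outside [12.5, 23.5]); Merging all regions: only the r=10 cylinder is present, so the union is just that shape — area = 310.58 mm²; the cube at (2.5, 2) is present — its section is the full 21.5×27 rectangle (area 580.50 mm²); Subtracting the remaining from the first: starting from that combined region (310.58 mm²), the 21.5×27 cube at (2.5, 2) partially overlaps it — only the 38.32 mm² overlap (of its 580.50 mm²) is removed, clipping the outline — area = 272.26 mm²; (rotated 5° about Z; rotation is an isometry so areas/perimeters/island counts are preserved). Checking containment: the cross-section at z = 10.8 is a subset of the cross-section at z = 9.

entirely on top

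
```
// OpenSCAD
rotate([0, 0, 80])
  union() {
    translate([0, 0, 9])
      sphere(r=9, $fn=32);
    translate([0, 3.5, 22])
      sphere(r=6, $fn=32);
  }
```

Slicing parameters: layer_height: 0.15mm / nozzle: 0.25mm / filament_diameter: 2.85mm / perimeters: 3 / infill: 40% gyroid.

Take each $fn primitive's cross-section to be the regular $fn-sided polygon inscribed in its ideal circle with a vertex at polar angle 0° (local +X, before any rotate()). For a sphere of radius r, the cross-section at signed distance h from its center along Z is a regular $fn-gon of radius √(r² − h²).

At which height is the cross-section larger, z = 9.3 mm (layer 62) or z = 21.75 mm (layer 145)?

Layer 62 (z = 9.3): the sphere: section is a regular 32-gon, circumradius = √(r²−h²) = √(9²−0.3²) = 8.995 (area = (32/2)·8.995²·sin(360°/32) = 252.56 mm²); the sphere at (0, 3.5) does not reach this height (|z−center|=12.700 > r=6); Merging all regions: only the r=9 sphere is present, so the union is just that shape — area = 252.56 mm²; (whole slice rotated 80° about Z — lengths, areas and connectivity unchanged). So its area = 252.56 mm². Layer 145 (z = 21.75): the sphere is absent (|z−center|=12.750 > r=9); the sphere at (0, 3.5): section is a regular 32-gon, circumradius = √(r²−h²) = √(6²−0.25²) = 5.995 (area = (32/2)·5.995²·sin(360°/32) = 112.18 mm²); Taking the union: only the r=6 sphere at (0, 3.5) is present, so the union is just that shape — area = 112.18 mm²; (whole slice rotated 80° about Z — lengths, areas and connectivity unchanged). So its area = 112.18 mm². Layer 62 is larger (252.56 vs 112.18 mm²).

layer 62 (z = 9.3 mm)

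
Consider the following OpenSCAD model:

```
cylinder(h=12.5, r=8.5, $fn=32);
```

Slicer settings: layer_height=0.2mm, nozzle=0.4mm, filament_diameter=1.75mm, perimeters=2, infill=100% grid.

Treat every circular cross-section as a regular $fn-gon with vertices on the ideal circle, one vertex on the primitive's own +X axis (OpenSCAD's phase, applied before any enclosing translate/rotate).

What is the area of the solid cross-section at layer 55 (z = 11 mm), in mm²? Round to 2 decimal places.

225.52 mm²

At z = 11 mm: the r=8.5 cylinder gives a regular 32-gon of circumradius 8.5 (constant along its height) (area = (32/2)·8.500²·sin(360°/32) = 225.52 mm²). Overall, the cross-section is a single solid region. Net area = 225.52 mm².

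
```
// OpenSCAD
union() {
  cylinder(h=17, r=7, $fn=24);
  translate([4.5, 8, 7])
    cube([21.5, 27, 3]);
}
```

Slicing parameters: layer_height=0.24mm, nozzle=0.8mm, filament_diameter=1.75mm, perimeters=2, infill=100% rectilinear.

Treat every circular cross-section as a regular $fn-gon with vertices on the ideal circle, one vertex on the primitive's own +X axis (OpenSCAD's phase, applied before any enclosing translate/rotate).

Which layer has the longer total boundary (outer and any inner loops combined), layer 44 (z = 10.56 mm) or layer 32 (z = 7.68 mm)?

layer 32 (z = 7.68 mm)

Layer 44 (z = 10.56): the r=7 cylinder contributes a regular 24-gon of circumradius 7 (perimeter = 2·24·7.000·sin(180°/24) = 43.86 mm); the cube at (4.5, 8) is not intersected at this z (z outside [7, 10]); Merging all regions: only the r=7 cylinder is present, so the union is just that shape — boundary = 43.86 mm. So its perimeter = 43.86 mm. Layer 32 (z = 7.68): the r=7 cylinder gives a regular 24-gon of circumradius 7 (constant along its height) (perimeter = 2·24·7.000·sin(180°/24) = 43.86 mm); the cube at (4.5, 8) is present — its section is the full 21.5×27 rectangle (perimeter 97.00 mm); Taking the union: the 2 present regions are separate (no shared area or edge), so areas and boundary lengths simply add and each stays a separate island — boundary = 140.86 mm. So its perimeter = 140.86 mm. Layer 32 is larger (140.86 vs 43.86 mm).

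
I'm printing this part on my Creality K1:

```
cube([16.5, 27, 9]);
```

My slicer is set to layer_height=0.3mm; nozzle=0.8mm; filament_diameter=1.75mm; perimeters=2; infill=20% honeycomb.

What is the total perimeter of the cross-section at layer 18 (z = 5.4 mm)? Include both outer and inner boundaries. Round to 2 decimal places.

87.00 mm

At z = 5.4 mm: the 16.5×27 cube contributes its full rectangle (perimeter 87.00 mm). Overall, the cross-section is a single solid region. Total boundary length (outer) = 87.00 mm.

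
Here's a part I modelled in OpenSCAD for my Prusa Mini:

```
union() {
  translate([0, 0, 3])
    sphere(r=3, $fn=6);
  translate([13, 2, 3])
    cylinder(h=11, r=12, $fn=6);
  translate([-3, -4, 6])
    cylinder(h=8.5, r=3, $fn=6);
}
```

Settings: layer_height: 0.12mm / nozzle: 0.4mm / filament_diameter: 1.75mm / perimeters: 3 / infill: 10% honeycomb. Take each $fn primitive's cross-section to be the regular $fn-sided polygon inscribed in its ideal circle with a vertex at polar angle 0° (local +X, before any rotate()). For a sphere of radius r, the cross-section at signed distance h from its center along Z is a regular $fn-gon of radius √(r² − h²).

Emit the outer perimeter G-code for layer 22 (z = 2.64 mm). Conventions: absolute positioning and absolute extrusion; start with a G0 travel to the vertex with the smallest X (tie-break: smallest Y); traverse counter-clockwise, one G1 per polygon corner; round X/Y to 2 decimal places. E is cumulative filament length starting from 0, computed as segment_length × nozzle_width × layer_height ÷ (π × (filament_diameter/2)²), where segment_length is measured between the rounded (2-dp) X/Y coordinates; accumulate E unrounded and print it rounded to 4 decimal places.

At z = 2.64 mm: the r=3 sphere contributes a regular 6-gon of circumradius √(3²−0.36²) = 2.978; the cylinder at (13, 2) is not intersected at this z (z outside [3, 14]); the cylinder at (-3, -4) is absent (z outside [6, 14.5]); Taking the union: only the r=3 sphere is present, so the union is just that shape — 1 connected region. The outline is a single polygon with 6 vertices. Extrusion per mm of travel: 0.4 × 0.12 / (π × 0.875²) = 0.019956. Accumulating E over each segment gives final E = 0.3568.

G0 X-2.98 Y0.00 Z2.64
G1 X-1.49 Y-2.58 E0.0595
G1 X1.49 Y-2.58 E0.1189
G1 X2.98 Y0.00 E0.1784
G1 X1.49 Y2.58 E0.2378
G1 X-1.49 Y2.58 E0.2973
G1 X-2.98 Y0.00 E0.3568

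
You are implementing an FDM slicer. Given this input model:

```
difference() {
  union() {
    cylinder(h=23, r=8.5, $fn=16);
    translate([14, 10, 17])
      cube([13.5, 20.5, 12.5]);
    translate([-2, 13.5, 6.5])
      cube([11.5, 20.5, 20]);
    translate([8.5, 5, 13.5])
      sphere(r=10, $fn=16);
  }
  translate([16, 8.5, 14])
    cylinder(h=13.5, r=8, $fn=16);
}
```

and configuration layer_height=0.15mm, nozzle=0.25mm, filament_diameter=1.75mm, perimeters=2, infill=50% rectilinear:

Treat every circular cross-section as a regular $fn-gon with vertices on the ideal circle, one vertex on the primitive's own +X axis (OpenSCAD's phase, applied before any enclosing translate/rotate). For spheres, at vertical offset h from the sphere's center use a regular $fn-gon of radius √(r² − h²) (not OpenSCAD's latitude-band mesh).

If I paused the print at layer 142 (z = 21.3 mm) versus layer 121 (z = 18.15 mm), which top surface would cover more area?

Layer 142 (z = 21.3): the cylinder: section is a regular 16-gon, circumradius r=8.5 (area = (16/2)·8.500²·sin(360°/16) = 221.19 mm²); the cube at (14, 10) (footprint 13.5×20.5) is included at this height (area 276.75 mm²); the 11.5×20.5 cube at (-2, 13.5) contributes its full rectangle (area 235.75 mm²); the r=10 sphere at (8.5, 5) slices to a regular 16-gon of circumradius 6.258 (√(r²−h²) with h=7.8 from center) (area = (16/2)·6.258²·sin(360°/16) = 119.89 mm²); Taking the union: the regions partially overlap — summed areas 853.58 mm² minus the doubly-counted overlap 34.31 mm² gives 819.26 mm² — area = 819.26 mm²; the r=8 cylinder at (16, 8.5) contributes a regular 16-gon of circumradius 8 (area = (16/2)·8.000²·sin(360°/16) = 195.93 mm²); After the difference (first − rest): starting from that combined region (819.26 mm²), the r=8 cylinder at (16, 8.5) partially overlaps it — only the 95.35 mm² overlap (of its 195.93 mm²) is removed, clipping the outline — area = 723.91 mm². So its area = 723.91 mm². Layer 121 (z = 18.15): the cylinder: section is a regular 16-gon, circumradius r=8.5 (area = (16/2)·8.500²·sin(360°/16) = 221.19 mm²); the cube at (14, 10) (footprint 13.5×20.5) is included at this height (area 276.75 mm²); the 11.5×20.5 cube at (-2, 13.5) contributes its full rectangle (area 235.75 mm²); the sphere at (8.5, 5): section is a regular 16-gon, circumradius = √(r²−h²) = √(10²−4.65²) = 8.853 (area = (16/2)·8.853²·sin(360°/16) = 239.95 mm²); Combining (union): the regions partially overlap — summed areas 973.64 mm² minus the doubly-counted overlap 73.60 mm² gives 900.04 mm² — area = 900.04 mm²; the cylinder at (16, 8.5): section is a regular 16-gon, circumradius r=8 (area = (16/2)·8.000²·sin(360°/16) = 195.93 mm²); After the difference (first − rest): starting from the result so far (900.04 mm²), the r=8 cylinder at (16, 8.5) partially overlaps it — only the 133.46 mm² overlap (of its 195.93 mm²) is removed, clipping the outline — area = 766.58 mm². So its area = 766.58 mm². Layer 121 is larger (766.58 vs 723.91 mm²).

layer 121 (z = 18.15 mm)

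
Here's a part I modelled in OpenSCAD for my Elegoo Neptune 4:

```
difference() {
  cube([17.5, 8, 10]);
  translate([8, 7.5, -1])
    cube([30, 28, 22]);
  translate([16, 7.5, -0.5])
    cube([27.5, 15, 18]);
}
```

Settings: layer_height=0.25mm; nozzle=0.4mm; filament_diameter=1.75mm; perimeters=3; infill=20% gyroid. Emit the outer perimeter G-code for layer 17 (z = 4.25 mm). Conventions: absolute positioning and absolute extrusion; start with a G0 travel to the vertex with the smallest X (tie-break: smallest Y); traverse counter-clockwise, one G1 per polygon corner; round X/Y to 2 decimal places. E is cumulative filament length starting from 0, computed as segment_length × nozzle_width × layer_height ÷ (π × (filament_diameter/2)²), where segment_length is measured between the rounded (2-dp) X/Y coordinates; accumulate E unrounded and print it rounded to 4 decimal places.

At z = 4.25 mm: the 17.5×8 cube contributes its full rectangle; the cube at (8, 7.5) (footprint 30×28) is included at this height; the cube at (16, 7.5) (footprint 27.5×15) is included at this height; After the difference (first − rest): starting from the 17.5×8 cube, the 30×28 cube at (8, 7.5) partially overlaps it — only the 4.75 mm² overlap (of its 840.00 mm²) is removed, clipping the outline; the 27.5×15 cube at (16, 7.5) misses the remaining region (no effect) — 1 connected region. The outline is a single polygon with 6 vertices. Extrusion per mm of travel: 0.4 × 0.25 / (π × 0.875²) = 0.041575. Accumulating E over each segment gives final E = 2.1203.

G0 X0.00 Y0.00 Z4.25
G1 X17.50 Y0.00 E0.7276
G1 X17.50 Y7.50 E1.0394
G1 X8.00 Y7.50 E1.4343
G1 X8.00 Y8.00 E1.4551
G1 X0.00 Y8.00 E1.7877
G1 X0.00 Y0.00 E2.1203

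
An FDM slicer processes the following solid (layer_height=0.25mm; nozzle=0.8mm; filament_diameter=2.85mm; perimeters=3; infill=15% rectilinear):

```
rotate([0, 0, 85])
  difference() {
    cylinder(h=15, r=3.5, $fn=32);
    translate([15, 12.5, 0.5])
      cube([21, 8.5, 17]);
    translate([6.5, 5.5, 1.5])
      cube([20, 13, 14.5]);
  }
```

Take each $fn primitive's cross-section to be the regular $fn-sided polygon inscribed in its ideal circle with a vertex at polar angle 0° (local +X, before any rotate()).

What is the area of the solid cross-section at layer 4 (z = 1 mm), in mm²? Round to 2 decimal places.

38.24 mm²

At z = 1 mm: the cylinder: section is a regular 32-gon, circumradius r=3.5 (area = (32/2)·3.500²·sin(360°/32) = 38.24 mm²); the cube at (15, 12.5) (footprint 21×8.5) is included at this height (area 178.50 mm²); the cube at (6.5, 5.5) is absent (z outside [1.5, 16]); Taking the first minus the rest: starting from the r=3.5 cylinder (38.24 mm²), the 21×8.5 cube at (15, 12.5) misses the remaining region (no effect) — area = 38.24 mm²; (whole slice rotated 85° about Z — lengths, areas and connectivity unchanged). Overall, the cross-section is a single solid region. Net area = 38.24 mm².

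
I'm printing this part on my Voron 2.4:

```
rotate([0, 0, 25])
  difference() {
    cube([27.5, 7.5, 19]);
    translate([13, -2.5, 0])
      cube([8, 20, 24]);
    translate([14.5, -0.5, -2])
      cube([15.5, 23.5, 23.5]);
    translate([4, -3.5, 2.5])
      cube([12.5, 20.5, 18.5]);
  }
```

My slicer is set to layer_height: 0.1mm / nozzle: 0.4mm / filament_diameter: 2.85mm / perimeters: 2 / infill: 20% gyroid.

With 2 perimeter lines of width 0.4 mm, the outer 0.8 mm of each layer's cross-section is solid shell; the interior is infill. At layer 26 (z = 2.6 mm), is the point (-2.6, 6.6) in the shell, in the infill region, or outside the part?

At z = 2.6 mm: the 27.5×7.5 cube contributes its full rectangle; the cube at (13, -2.5) (footprint 8×20) is included at this height; the 15.5×23.5 cube at (14.5, -0.5) contributes its full rectangle; the 12.5×20.5 cube at (4, -3.5) contributes its full rectangle; Taking the first minus the rest: starting from the 27.5×7.5 cube, the 8×20 cube at (13, -2.5) partially overlaps it — only the 60.00 mm² overlap (of its 160.00 mm²) is removed, clipping the outline; the 15.5×23.5 cube at (14.5, -0.5) partially overlaps it — only the 48.75 mm² overlap (of its 364.25 mm²) is removed, clipping the outline; the 12.5×20.5 cube at (4, -3.5) partially overlaps it — only the 67.50 mm² overlap (of its 256.25 mm²) is removed, clipping the outline — 1 connected region; (rotated 25° about Z; rotation is an isometry so areas/perimeters/island counts are preserved). Overall, the cross-section is a single solid region. Undo the 25° rotation: the query point maps to (0.433, 7.080) in the un-rotated model frame. The nearest boundary edge runs (0.00, 7.50)→(4.00, 7.50); distance from the point to it = 0.42 mm. The point is inside the cross-section, 0.42 mm from the nearest boundary — within the 0.8 mm shell band (2 × 0.4).

shell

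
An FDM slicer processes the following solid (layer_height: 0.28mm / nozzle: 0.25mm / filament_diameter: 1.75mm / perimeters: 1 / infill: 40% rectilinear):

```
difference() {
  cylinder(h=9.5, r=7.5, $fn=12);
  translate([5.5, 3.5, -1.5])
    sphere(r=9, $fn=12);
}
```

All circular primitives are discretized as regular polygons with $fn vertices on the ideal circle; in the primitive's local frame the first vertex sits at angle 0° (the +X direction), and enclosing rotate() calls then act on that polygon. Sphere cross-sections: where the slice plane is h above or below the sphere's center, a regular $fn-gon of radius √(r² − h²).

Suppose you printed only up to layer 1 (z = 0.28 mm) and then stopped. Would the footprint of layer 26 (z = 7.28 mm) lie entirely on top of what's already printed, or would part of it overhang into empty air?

part overhangs

Compare the two slices. At z = 0.28: the r=7.5 cylinder gives a regular 12-gon of circumradius 7.5 (constant along its height) (area = (12/2)·7.500²·sin(360°/12) = 168.75 mm²); the r=9 sphere at (5.5, 3.5) slices to a regular 12-gon of circumradius 8.822 (√(r²−h²) with h=1.78 from center) (area = (12/2)·8.822²·sin(360°/12) = 233.49 mm²); Subtracting the remaining from the first: starting from the r=7.5 cylinder (168.75 mm²), the r=9 sphere at (5.5, 3.5) partially overlaps it — only the 97.71 mm² overlap (of its 233.49 mm²) is removed, clipping the outline — area = 71.04 mm². At z = 7.28: the cylinder: section is a regular 12-gon, circumradius r=7.5 (area = (12/2)·7.500²·sin(360°/12) = 168.75 mm²); the sphere at (5.5, 3.5): section is a regular 12-gon, circumradius = √(r²−h²) = √(9²−8.78²) = 1.978 (area = (12/2)·1.978²·sin(360°/12) = 11.73 mm²); Taking the first minus the rest: starting from the r=7.5 cylinder (168.75 mm²), the r=9 sphere at (5.5, 3.5) partially overlaps it — only the 8.64 mm² overlap (of its 11.73 mm²) is removed, clipping the outline — area = 160.11 mm². Checking containment: at z = 7.28 the cross-section extends beyond the z = 0.28 cross-section by about 89.07 mm².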